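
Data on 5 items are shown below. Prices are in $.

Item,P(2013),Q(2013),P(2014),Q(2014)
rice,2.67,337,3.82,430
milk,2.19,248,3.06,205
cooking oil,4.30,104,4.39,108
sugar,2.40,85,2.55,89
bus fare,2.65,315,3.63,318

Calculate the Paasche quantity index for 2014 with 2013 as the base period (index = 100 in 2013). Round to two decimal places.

Paasche quantity index uses current-period prices as weights.
ΣP(2014)·Q(2014) = 3.82×430 + 3.06×205 + 4.39×108 + 2.55×89 + 3.63×318 = 1642.6 + 627.3 + 474.12 + 226.95 + 1154.34 = 4125.31
ΣP(2014)·Q(2013) = 3.82×337 + 3.06×248 + 4.39×104 + 2.55×85 + 3.63×315 = 1287.34 + 758.88 + 456.56 + 216.75 + 1143.45 = 3862.98
Index = 4125.31 / 3862.98 × 100 = 106.7909

106.79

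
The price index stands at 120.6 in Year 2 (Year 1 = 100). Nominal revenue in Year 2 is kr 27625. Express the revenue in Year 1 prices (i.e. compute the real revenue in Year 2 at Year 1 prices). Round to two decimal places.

Real = Nominal ÷ (Index/100) = 27625 ÷ (120.6/100)
     = 27625 ÷ 1.206 = 22906.3018

22906.30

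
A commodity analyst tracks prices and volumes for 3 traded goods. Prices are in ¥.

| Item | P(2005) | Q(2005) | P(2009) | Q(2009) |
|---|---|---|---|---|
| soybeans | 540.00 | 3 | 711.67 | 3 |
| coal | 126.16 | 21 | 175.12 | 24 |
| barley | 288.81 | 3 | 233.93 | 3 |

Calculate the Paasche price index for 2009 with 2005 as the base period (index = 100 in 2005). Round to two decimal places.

127.66

Paasche price index uses current-period quantities as weights.
ΣP(2009)·Q(2009) = 711.67×3 + 175.12×24 + 233.93×3 = 2135.01 + 4202.88 + 701.79 = 7039.68
ΣP(2005)·Q(2009) = 540.00×3 + 126.16×24 + 288.81×3 = 1620 + 3027.84 + 866.43 = 5514.27
Index = 7039.68 / 5514.27 × 100 = 127.6630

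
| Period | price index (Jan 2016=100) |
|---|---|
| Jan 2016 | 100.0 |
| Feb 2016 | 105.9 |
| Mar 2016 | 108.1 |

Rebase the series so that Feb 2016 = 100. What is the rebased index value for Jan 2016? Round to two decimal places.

94.43

Rebased(Jan 2016) = 100.0 / 105.9 × 100 = 94.4287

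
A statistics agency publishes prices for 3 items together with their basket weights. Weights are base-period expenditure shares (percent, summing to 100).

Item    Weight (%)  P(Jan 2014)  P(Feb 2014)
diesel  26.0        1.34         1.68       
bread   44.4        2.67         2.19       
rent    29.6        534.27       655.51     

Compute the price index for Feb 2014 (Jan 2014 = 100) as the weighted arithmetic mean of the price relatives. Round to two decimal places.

105.33

diesel: 26.0 × (1.68/1.34) = 26.0 × 1.253731 = 32.5970
bread: 44.4 × (2.19/2.67) = 44.4 × 0.820225 = 36.4180
rent: 29.6 × (655.51/534.27) = 29.6 × 1.226926 = 36.3170
Index = Σ wᵢ·(p₁ᵢ/p₀ᵢ) = 32.5970 + 36.4180 + 36.3170 = 105.3320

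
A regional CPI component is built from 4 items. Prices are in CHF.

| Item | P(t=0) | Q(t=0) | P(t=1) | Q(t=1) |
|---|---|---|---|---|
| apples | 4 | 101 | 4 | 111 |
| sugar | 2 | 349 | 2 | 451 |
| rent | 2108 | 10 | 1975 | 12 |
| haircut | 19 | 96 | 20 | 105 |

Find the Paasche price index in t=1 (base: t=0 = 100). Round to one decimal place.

Paasche price index uses current-period quantities as weights.
ΣP(t=1)·Q(t=1) = 4×111 + 2×451 + 1975×12 + 20×105 = 444 + 902 + 23700 + 2100 = 27146
ΣP(t=0)·Q(t=1) = 4×111 + 2×451 + 2108×12 + 19×105 = 444 + 902 + 25296 + 1995 = 28637
Index = 27146 / 28637 × 100 = 94.7934

94.8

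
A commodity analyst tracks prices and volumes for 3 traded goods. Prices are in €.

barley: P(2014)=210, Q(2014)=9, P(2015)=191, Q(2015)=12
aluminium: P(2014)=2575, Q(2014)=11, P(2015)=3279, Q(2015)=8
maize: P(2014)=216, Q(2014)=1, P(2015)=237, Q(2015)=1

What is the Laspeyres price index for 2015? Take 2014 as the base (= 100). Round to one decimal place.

Laspeyres price index uses base-period quantities as weights.
ΣP(2015)·Q(2014) = 191×9 + 3279×11 + 237×1 = 1719 + 36069 + 237 = 38025
ΣP(2014)·Q(2014) = 210×9 + 2575×11 + 216×1 = 1890 + 28325 + 216 = 30431
Index = 38025 / 30431 × 100 = 124.9548

125.0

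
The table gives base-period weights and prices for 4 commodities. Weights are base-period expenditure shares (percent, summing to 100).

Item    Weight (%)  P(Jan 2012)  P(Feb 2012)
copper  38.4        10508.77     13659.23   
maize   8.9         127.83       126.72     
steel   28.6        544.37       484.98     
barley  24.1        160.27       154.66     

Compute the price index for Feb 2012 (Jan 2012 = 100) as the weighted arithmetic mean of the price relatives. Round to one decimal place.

copper: 38.4 × (13659.23/10508.77) = 38.4 × 1.299793 = 49.9121
maize: 8.9 × (126.72/127.83) = 8.9 × 0.991317 = 8.8227
steel: 28.6 × (484.98/544.37) = 28.6 × 0.890901 = 25.4798
barley: 24.1 × (154.66/160.27) = 24.1 × 0.964997 = 23.2564
Index = Σ wᵢ·(p₁ᵢ/p₀ᵢ) = 49.9121 + 8.8227 + 25.4798 + 23.2564 = 107.4710

107.5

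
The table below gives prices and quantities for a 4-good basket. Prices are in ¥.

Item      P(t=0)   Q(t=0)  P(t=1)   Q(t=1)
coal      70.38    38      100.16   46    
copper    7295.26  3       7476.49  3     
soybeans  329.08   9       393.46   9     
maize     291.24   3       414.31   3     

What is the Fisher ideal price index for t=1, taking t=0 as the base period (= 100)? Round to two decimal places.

Laspeyres component (base-period weights):
ΣP(t=1)Q(t=0) = 100.16×38 + 7476.49×3 + 393.46×9 + 414.31×3 = 3806.08 + 22429.47 + 3541.14 + 1242.93 = 31019.62
ΣP(t=0)Q(t=0) = 70.38×38 + 7295.26×3 + 329.08×9 + 291.24×3 = 2674.44 + 21885.78 + 2961.72 + 873.72 = 28395.66
L = 31019.62 / 28395.66 × 100 = 109.2407
Paasche component (current-period weights):
ΣP(t=1)Q(t=1) = 100.16×46 + 7476.49×3 + 393.46×9 + 414.31×3 = 4607.36 + 22429.47 + 3541.14 + 1242.93 = 31820.9
ΣP(t=0)Q(t=1) = 70.38×46 + 7295.26×3 + 329.08×9 + 291.24×3 = 3237.48 + 21885.78 + 2961.72 + 873.72 = 28958.7
P = 31820.9 / 28958.7 × 100 = 109.8837
Fisher = √(L × P) = √(109.2407 × 109.8837) = 109.5617

109.56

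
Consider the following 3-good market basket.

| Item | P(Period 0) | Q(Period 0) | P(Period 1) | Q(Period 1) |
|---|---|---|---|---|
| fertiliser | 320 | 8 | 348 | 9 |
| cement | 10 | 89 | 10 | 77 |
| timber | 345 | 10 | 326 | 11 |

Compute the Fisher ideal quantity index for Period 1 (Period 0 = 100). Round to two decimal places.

Laspeyres component (base-period weights):
ΣP(Period 0)Q(Period 1) = 320×9 + 10×77 + 345×11 = 2880 + 770 + 3795 = 7445
ΣP(Period 0)Q(Period 0) = 320×8 + 10×89 + 345×10 = 2560 + 890 + 3450 = 6900
L = 7445 / 6900 × 100 = 107.8986
Paasche component (current-period weights):
ΣP(Period 1)Q(Period 1) = 348×9 + 10×77 + 326×11 = 3132 + 770 + 3586 = 7488
ΣP(Period 1)Q(Period 0) = 348×8 + 10×89 + 326×10 = 2784 + 890 + 3260 = 6934
P = 7488 / 6934 × 100 = 107.9896
Fisher = √(L × P) = √(107.8986 × 107.9896) = 107.9441

107.94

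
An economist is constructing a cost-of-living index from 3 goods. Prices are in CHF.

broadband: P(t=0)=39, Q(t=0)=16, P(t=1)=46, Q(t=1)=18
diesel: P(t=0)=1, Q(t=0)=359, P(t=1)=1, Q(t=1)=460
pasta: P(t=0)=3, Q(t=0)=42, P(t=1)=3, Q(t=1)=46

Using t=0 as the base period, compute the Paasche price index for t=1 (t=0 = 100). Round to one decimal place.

109.7

Paasche price index uses current-period quantities as weights.
ΣP(t=1)·Q(t=1) = 46×18 + 1×460 + 3×46 = 828 + 460 + 138 = 1426
ΣP(t=0)·Q(t=1) = 39×18 + 1×460 + 3×46 = 702 + 460 + 138 = 1300
Index = 1426 / 1300 × 100 = 109.6923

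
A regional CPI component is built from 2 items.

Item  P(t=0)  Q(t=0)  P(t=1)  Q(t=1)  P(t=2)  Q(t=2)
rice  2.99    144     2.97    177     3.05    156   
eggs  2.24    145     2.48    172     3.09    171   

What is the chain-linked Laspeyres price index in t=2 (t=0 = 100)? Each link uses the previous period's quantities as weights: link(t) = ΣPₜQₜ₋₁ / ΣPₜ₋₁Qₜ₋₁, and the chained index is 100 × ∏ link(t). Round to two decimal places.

117.26

Link t=0→t=1:
ΣP(t=1)Q(t=0) = 2.97×144 + 2.48×145 = 427.68 + 359.6 = 787.28
ΣP(t=0)Q(t=0) = 2.99×144 + 2.24×145 = 430.56 + 324.8 = 755.36
link = 787.28/755.36 = 1.042258
Link t=1→t=2:
ΣP(t=2)Q(t=1) = 3.05×177 + 3.09×172 = 539.85 + 531.48 = 1071.33
ΣP(t=1)Q(t=1) = 2.97×177 + 2.48×172 = 525.69 + 426.56 = 952.25
link = 1071.33/952.25 = 1.125051
Chained index = 100 × 1.042258 × 1.125051 = 117.2594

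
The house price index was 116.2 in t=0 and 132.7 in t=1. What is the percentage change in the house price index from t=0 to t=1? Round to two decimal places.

14.20%

Change = (132.7 − 116.2) / 116.2 × 100
       = 16.5 / 116.2 × 100 = 14.1997%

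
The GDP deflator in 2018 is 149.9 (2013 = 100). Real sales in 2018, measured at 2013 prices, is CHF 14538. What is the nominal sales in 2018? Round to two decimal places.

21792.46

Nominal = Real × (Index/100) = 14538 × (149.9/100)
        = 14538 × 1.499 = 21792.4620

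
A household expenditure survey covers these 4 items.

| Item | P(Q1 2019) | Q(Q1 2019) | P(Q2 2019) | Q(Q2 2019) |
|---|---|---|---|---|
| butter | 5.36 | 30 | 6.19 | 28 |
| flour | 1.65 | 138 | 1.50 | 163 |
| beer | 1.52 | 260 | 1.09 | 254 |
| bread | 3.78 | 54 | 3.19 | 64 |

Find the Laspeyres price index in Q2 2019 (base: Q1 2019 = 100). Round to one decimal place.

Laspeyres price index uses base-period quantities as weights.
ΣP(Q2 2019)·Q(Q1 2019) = 6.19×30 + 1.50×138 + 1.09×260 + 3.19×54 = 185.7 + 207 + 283.4 + 172.26 = 848.36
ΣP(Q1 2019)·Q(Q1 2019) = 5.36×30 + 1.65×138 + 1.52×260 + 3.78×54 = 160.8 + 227.7 + 395.2 + 204.12 = 987.82
Index = 848.36 / 987.82 × 100 = 85.8820

85.9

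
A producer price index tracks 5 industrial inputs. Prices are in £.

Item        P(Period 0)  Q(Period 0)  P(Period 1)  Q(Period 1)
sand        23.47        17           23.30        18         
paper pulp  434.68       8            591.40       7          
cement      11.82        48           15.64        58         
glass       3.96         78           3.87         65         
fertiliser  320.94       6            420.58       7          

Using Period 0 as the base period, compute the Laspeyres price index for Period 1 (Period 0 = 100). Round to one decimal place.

130.3

Laspeyres price index uses base-period quantities as weights.
ΣP(Period 1)·Q(Period 0) = 23.30×17 + 591.40×8 + 15.64×48 + 3.87×78 + 420.58×6 = 396.1 + 4731.2 + 750.72 + 301.86 + 2523.48 = 8703.36
ΣP(Period 0)·Q(Period 0) = 23.47×17 + 434.68×8 + 11.82×48 + 3.96×78 + 320.94×6 = 398.99 + 3477.44 + 567.36 + 308.88 + 1925.64 = 6678.31
Index = 8703.36 / 6678.31 × 100 = 130.3228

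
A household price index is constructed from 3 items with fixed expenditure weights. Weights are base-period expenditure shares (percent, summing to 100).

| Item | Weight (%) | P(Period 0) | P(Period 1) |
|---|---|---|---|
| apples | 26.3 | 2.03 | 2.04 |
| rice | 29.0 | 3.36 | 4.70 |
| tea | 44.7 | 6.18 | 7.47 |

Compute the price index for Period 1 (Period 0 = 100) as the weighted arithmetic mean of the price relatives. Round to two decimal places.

apples: 26.3 × (2.04/2.03) = 26.3 × 1.004926 = 26.4296
rice: 29.0 × (4.70/3.36) = 29.0 × 1.398810 = 40.5655
tea: 44.7 × (7.47/6.18) = 44.7 × 1.208738 = 54.0306
Index = Σ wᵢ·(p₁ᵢ/p₀ᵢ) = 26.4296 + 40.5655 + 54.0306 = 121.0256

121.03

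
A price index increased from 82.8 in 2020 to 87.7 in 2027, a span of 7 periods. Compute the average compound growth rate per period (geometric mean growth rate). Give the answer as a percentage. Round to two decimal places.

0.82%

Growth factor = (87.7/82.8)^(1/7) = (1.059179)^(1/7) = 1.008247
Growth rate = 1.008247 − 1 = 0.008247 = 0.8247%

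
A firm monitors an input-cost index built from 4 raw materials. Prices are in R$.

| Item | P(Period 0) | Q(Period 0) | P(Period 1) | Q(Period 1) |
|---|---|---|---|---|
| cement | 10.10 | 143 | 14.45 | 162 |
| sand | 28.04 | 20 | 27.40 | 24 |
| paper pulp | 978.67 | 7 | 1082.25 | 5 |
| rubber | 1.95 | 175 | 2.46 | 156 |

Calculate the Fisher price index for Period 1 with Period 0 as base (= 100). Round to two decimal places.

116.31

Laspeyres component (base-period weights):
ΣP(Period 1)Q(Period 0) = 14.45×143 + 27.40×20 + 1082.25×7 + 2.46×175 = 2066.35 + 548 + 7575.75 + 430.5 = 10620.6
ΣP(Period 0)Q(Period 0) = 10.10×143 + 28.04×20 + 978.67×7 + 1.95×175 = 1444.3 + 560.8 + 6850.69 + 341.25 = 9197.04
L = 10620.6 / 9197.04 × 100 = 115.4785
Paasche component (current-period weights):
ΣP(Period 1)Q(Period 1) = 14.45×162 + 27.40×24 + 1082.25×5 + 2.46×156 = 2340.9 + 657.6 + 5411.25 + 383.76 = 8793.51
ΣP(Period 0)Q(Period 1) = 10.10×162 + 28.04×24 + 978.67×5 + 1.95×156 = 1636.2 + 672.96 + 4893.35 + 304.2 = 7506.71
P = 8793.51 / 7506.71 × 100 = 117.1420
Fisher = √(L × P) = √(115.4785 × 117.1420) = 116.3073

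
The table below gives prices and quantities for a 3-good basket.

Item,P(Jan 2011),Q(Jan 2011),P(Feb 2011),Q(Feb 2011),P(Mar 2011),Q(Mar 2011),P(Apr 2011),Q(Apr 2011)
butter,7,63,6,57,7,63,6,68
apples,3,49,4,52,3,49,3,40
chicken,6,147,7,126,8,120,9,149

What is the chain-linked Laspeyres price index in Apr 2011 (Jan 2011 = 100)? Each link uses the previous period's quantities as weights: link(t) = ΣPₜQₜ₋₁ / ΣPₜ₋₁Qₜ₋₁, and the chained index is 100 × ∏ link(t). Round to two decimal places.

123.41

Link Jan 2011→Feb 2011:
ΣP(Feb 2011)Q(Jan 2011) = 6×63 + 4×49 + 7×147 = 378 + 196 + 1029 = 1603
ΣP(Jan 2011)Q(Jan 2011) = 7×63 + 3×49 + 6×147 = 441 + 147 + 882 = 1470
link = 1603/1470 = 1.090476
Link Feb 2011→Mar 2011:
ΣP(Mar 2011)Q(Feb 2011) = 7×57 + 3×52 + 8×126 = 399 + 156 + 1008 = 1563
ΣP(Feb 2011)Q(Feb 2011) = 6×57 + 4×52 + 7×126 = 342 + 208 + 882 = 1432
link = 1563/1432 = 1.091480
Link Mar 2011→Apr 2011:
ΣP(Apr 2011)Q(Mar 2011) = 6×63 + 3×49 + 9×120 = 378 + 147 + 1080 = 1605
ΣP(Mar 2011)Q(Mar 2011) = 7×63 + 3×49 + 8×120 = 441 + 147 + 960 = 1548
link = 1605/1548 = 1.036822
Chained index = 100 × 1.090476 × 1.091480 × 1.036822 = 123.4060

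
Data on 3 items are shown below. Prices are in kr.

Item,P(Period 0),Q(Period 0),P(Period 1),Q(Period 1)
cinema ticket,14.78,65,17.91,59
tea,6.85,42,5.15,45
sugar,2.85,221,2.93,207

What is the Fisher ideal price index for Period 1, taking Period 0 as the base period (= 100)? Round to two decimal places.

Laspeyres component (base-period weights):
ΣP(Period 1)Q(Period 0) = 17.91×65 + 5.15×42 + 2.93×221 = 1164.15 + 216.3 + 647.53 = 2027.98
ΣP(Period 0)Q(Period 0) = 14.78×65 + 6.85×42 + 2.85×221 = 960.7 + 287.7 + 629.85 = 1878.25
L = 2027.98 / 1878.25 × 100 = 107.9718
Paasche component (current-period weights):
ΣP(Period 1)Q(Period 1) = 17.91×59 + 5.15×45 + 2.93×207 = 1056.69 + 231.75 + 606.51 = 1894.95
ΣP(Period 0)Q(Period 1) = 14.78×59 + 6.85×45 + 2.85×207 = 872.02 + 308.25 + 589.95 = 1770.22
P = 1894.95 / 1770.22 × 100 = 107.0460
Fisher = √(L × P) = √(107.9718 × 107.0460) = 107.5079

107.51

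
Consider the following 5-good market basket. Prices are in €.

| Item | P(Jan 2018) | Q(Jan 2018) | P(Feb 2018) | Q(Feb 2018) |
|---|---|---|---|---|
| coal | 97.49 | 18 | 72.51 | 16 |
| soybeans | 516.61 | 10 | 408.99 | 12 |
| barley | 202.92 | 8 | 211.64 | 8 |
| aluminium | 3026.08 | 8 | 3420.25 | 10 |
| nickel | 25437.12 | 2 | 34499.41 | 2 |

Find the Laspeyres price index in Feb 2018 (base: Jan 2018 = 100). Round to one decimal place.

123.7

Laspeyres price index uses base-period quantities as weights.
ΣP(Feb 2018)·Q(Jan 2018) = 72.51×18 + 408.99×10 + 211.64×8 + 3420.25×8 + 34499.41×2 = 1305.18 + 4089.9 + 1693.12 + 27362 + 68998.82 = 103449.02
ΣP(Jan 2018)·Q(Jan 2018) = 97.49×18 + 516.61×10 + 202.92×8 + 3026.08×8 + 25437.12×2 = 1754.82 + 5166.1 + 1623.36 + 24208.64 + 50874.24 = 83627.16
Index = 103449.02 / 83627.16 × 100 = 123.7027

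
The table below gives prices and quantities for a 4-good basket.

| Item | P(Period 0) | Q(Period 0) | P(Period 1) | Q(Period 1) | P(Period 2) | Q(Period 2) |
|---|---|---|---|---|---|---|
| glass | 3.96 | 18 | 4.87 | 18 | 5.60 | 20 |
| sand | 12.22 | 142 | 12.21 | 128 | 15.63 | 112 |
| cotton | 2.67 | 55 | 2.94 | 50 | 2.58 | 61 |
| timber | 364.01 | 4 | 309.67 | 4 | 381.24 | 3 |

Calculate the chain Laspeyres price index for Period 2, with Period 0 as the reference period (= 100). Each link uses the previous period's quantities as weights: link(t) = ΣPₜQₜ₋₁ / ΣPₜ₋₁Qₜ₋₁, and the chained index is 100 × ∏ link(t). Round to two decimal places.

116.88

Link Period 0→Period 1:
ΣP(Period 1)Q(Period 0) = 4.87×18 + 12.21×142 + 2.94×55 + 309.67×4 = 87.66 + 1733.82 + 161.7 + 1238.68 = 3221.86
ΣP(Period 0)Q(Period 0) = 3.96×18 + 12.22×142 + 2.67×55 + 364.01×4 = 71.28 + 1735.24 + 146.85 + 1456.04 = 3409.41
link = 3221.86/3409.41 = 0.944990
Link Period 1→Period 2:
ΣP(Period 2)Q(Period 1) = 5.60×18 + 15.63×128 + 2.58×50 + 381.24×4 = 100.8 + 2000.64 + 129 + 1524.96 = 3755.4
ΣP(Period 1)Q(Period 1) = 4.87×18 + 12.21×128 + 2.94×50 + 309.67×4 = 87.66 + 1562.88 + 147 + 1238.68 = 3036.22
link = 3755.4/3036.22 = 1.236867
Chained index = 100 × 0.944990 × 1.236867 = 116.8827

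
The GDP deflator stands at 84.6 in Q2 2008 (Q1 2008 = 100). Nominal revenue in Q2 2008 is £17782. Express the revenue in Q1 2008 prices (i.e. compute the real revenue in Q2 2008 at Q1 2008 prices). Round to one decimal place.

Real = Nominal ÷ (Index/100) = 17782 ÷ (84.6/100)
     = 17782 ÷ 0.846 = 21018.9125

21018.9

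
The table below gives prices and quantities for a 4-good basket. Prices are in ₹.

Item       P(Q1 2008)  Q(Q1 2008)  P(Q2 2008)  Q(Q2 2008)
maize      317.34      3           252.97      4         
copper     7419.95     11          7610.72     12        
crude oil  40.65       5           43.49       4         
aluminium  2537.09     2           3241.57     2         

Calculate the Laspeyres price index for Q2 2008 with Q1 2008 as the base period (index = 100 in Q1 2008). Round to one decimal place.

Laspeyres price index uses base-period quantities as weights.
ΣP(Q2 2008)·Q(Q1 2008) = 252.97×3 + 7610.72×11 + 43.49×5 + 3241.57×2 = 758.91 + 83717.92 + 217.45 + 6483.14 = 91177.42
ΣP(Q1 2008)·Q(Q1 2008) = 317.34×3 + 7419.95×11 + 40.65×5 + 2537.09×2 = 952.02 + 81619.45 + 203.25 + 5074.18 = 87848.9
Index = 91177.42 / 87848.9 × 100 = 103.7889

103.8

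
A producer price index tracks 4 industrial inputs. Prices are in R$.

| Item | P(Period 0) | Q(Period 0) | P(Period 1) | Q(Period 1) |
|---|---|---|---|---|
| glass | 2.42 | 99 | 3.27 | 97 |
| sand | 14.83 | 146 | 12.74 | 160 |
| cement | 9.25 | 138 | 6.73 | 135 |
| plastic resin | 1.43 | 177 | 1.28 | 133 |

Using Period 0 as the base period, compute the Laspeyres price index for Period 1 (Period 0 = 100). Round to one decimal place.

Laspeyres price index uses base-period quantities as weights.
ΣP(Period 1)·Q(Period 0) = 3.27×99 + 12.74×146 + 6.73×138 + 1.28×177 = 323.73 + 1860.04 + 928.74 + 226.56 = 3339.07
ΣP(Period 0)·Q(Period 0) = 2.42×99 + 14.83×146 + 9.25×138 + 1.43×177 = 239.58 + 2165.18 + 1276.5 + 253.11 = 3934.37
Index = 3339.07 / 3934.37 × 100 = 84.8692

84.9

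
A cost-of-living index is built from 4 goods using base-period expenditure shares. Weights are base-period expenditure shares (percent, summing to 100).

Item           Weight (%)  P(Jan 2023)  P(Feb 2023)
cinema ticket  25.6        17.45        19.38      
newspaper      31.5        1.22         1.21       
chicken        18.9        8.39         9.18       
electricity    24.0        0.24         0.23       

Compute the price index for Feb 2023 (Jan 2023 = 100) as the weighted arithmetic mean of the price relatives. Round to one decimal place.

cinema ticket: 25.6 × (19.38/17.45) = 25.6 × 1.110602 = 28.4314
newspaper: 31.5 × (1.21/1.22) = 31.5 × 0.991803 = 31.2418
chicken: 18.9 × (9.18/8.39) = 18.9 × 1.094160 = 20.6796
electricity: 24.0 × (0.23/0.24) = 24.0 × 0.958333 = 23.0000
Index = Σ wᵢ·(p₁ᵢ/p₀ᵢ) = 28.4314 + 31.2418 + 20.6796 + 23.0000 = 103.3528

103.4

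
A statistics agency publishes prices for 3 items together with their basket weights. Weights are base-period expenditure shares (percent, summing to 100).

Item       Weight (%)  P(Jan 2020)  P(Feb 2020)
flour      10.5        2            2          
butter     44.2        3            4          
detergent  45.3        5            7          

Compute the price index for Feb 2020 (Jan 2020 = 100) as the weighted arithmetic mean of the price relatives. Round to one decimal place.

132.9

flour: 10.5 × (2/2) = 10.5 × 1.000000 = 10.5000
butter: 44.2 × (4/3) = 44.2 × 1.333333 = 58.9333
detergent: 45.3 × (7/5) = 45.3 × 1.400000 = 63.4200
Index = Σ wᵢ·(p₁ᵢ/p₀ᵢ) = 10.5000 + 58.9333 + 63.4200 = 132.8533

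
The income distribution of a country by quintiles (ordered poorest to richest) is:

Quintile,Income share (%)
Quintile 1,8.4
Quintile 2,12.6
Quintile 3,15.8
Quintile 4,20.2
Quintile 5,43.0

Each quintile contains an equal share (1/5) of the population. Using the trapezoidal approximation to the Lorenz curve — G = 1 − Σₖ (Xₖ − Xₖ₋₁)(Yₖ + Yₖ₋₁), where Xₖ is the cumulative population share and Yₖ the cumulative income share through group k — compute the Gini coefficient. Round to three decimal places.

0.307

Cumulative income shares Yₖ: 0.0840, 0.2100, 0.3680, 0.5700, 1.0000
Σ (Xₖ−Xₖ₋₁)(Yₖ+Yₖ₋₁) = (1/5)(0.0840+0.0000) + (1/5)(0.2100+0.0840) + (1/5)(0.3680+0.2100) + (1/5)(0.5700+0.3680) + (1/5)(1.0000+0.5700)
  = 0.0168 + 0.0588 + 0.1156 + 0.1876 + 0.3140 = 0.6928
G = 1 − 0.6928 = 0.3072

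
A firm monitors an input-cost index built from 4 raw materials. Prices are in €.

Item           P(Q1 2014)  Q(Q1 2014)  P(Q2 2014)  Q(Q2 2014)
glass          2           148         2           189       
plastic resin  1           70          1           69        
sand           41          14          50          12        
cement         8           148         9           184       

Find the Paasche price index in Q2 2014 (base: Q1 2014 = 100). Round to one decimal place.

112.1

Paasche price index uses current-period quantities as weights.
ΣP(Q2 2014)·Q(Q2 2014) = 2×189 + 1×69 + 50×12 + 9×184 = 378 + 69 + 600 + 1656 = 2703
ΣP(Q1 2014)·Q(Q2 2014) = 2×189 + 1×69 + 41×12 + 8×184 = 378 + 69 + 492 + 1472 = 2411
Index = 2703 / 2411 × 100 = 112.1112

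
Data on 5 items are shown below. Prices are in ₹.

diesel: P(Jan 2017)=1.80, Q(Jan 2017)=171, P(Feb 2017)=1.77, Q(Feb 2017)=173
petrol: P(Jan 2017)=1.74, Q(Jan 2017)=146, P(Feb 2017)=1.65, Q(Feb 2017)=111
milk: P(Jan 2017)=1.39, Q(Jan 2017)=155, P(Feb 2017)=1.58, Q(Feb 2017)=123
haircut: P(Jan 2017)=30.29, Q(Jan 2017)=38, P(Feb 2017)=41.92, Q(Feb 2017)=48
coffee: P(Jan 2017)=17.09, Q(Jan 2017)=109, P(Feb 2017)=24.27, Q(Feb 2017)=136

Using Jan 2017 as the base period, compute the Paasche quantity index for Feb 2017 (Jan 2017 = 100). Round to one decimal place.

Paasche quantity index uses current-period prices as weights.
ΣP(Feb 2017)·Q(Feb 2017) = 1.77×173 + 1.65×111 + 1.58×123 + 41.92×48 + 24.27×136 = 306.21 + 183.15 + 194.34 + 2012.16 + 3300.72 = 5996.58
ΣP(Feb 2017)·Q(Jan 2017) = 1.77×171 + 1.65×146 + 1.58×155 + 41.92×38 + 24.27×109 = 302.67 + 240.9 + 244.9 + 1592.96 + 2645.43 = 5026.86
Index = 5996.58 / 5026.86 × 100 = 119.2908

119.3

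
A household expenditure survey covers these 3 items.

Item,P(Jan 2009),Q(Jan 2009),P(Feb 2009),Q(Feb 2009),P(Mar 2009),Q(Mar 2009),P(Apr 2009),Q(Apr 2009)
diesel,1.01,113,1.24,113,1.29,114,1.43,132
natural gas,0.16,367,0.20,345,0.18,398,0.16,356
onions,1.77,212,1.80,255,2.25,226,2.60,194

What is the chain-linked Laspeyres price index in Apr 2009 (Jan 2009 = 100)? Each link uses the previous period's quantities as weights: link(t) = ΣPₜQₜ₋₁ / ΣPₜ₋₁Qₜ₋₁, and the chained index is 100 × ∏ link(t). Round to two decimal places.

Link Jan 2009→Feb 2009:
ΣP(Feb 2009)Q(Jan 2009) = 1.24×113 + 0.20×367 + 1.80×212 = 140.12 + 73.4 + 381.6 = 595.12
ΣP(Jan 2009)Q(Jan 2009) = 1.01×113 + 0.16×367 + 1.77×212 = 114.13 + 58.72 + 375.24 = 548.09
link = 595.12/548.09 = 1.085807
Link Feb 2009→Mar 2009:
ΣP(Mar 2009)Q(Feb 2009) = 1.29×113 + 0.18×345 + 2.25×255 = 145.77 + 62.1 + 573.75 = 781.62
ΣP(Feb 2009)Q(Feb 2009) = 1.24×113 + 0.20×345 + 1.80×255 = 140.12 + 69 + 459 = 668.12
link = 781.62/668.12 = 1.169880
Link Mar 2009→Apr 2009:
ΣP(Apr 2009)Q(Mar 2009) = 1.43×114 + 0.16×398 + 2.60×226 = 163.02 + 63.68 + 587.6 = 814.3
ΣP(Mar 2009)Q(Mar 2009) = 1.29×114 + 0.18×398 + 2.25×226 = 147.06 + 71.64 + 508.5 = 727.2
link = 814.3/727.2 = 1.119774
Chained index = 100 × 1.085807 × 1.169880 × 1.119774 = 142.2409

142.24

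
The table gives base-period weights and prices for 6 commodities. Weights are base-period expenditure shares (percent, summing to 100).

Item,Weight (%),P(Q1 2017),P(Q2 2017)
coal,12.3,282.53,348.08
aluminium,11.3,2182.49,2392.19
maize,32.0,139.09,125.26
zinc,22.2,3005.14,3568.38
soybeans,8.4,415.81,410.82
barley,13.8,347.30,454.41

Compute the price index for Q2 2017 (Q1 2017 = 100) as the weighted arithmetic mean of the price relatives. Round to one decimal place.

109.1

coal: 12.3 × (348.08/282.53) = 12.3 × 1.232011 = 15.1537
aluminium: 11.3 × (2392.19/2182.49) = 11.3 × 1.096083 = 12.3857
maize: 32.0 × (125.26/139.09) = 32.0 × 0.900568 = 28.8182
zinc: 22.2 × (3568.38/3005.14) = 22.2 × 1.187426 = 26.3608
soybeans: 8.4 × (410.82/415.81) = 8.4 × 0.987999 = 8.2992
barley: 13.8 × (454.41/347.30) = 13.8 × 1.308408 = 18.0560
Index = Σ wᵢ·(p₁ᵢ/p₀ᵢ) = 15.1537 + 12.3857 + 28.8182 + 26.3608 + 8.2992 + 18.0560 = 109.0737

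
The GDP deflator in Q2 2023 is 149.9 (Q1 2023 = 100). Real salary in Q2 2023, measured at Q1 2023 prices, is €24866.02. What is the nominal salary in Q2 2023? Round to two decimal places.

Nominal = Real × (Index/100) = 24866.02 × (149.9/100)
        = 24866.02 × 1.499 = 37274.1640

37274.16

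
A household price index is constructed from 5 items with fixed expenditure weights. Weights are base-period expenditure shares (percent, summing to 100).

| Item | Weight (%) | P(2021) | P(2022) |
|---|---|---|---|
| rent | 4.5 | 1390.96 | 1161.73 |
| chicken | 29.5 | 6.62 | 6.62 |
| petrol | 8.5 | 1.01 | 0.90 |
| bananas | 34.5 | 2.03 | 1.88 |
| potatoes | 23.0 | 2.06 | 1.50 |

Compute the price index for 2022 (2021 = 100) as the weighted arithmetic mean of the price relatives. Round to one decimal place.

rent: 4.5 × (1161.73/1390.96) = 4.5 × 0.835200 = 3.7584
chicken: 29.5 × (6.62/6.62) = 29.5 × 1.000000 = 29.5000
petrol: 8.5 × (0.90/1.01) = 8.5 × 0.891089 = 7.5743
bananas: 34.5 × (1.88/2.03) = 34.5 × 0.926108 = 31.9507
potatoes: 23.0 × (1.50/2.06) = 23.0 × 0.728155 = 16.7476
Index = Σ wᵢ·(p₁ᵢ/p₀ᵢ) = 3.7584 + 29.5000 + 7.5743 + 31.9507 + 16.7476 = 89.5310

89.5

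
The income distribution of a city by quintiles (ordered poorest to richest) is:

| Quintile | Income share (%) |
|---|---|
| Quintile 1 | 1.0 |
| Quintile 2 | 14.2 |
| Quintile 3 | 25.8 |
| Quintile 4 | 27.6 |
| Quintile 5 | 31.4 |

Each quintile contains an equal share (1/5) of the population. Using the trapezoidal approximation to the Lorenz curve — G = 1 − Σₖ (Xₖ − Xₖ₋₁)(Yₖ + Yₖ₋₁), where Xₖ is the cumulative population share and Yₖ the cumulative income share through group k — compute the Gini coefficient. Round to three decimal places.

Cumulative income shares Yₖ: 0.0100, 0.1520, 0.4100, 0.6860, 1.0000
Σ (Xₖ−Xₖ₋₁)(Yₖ+Yₖ₋₁) = (1/5)(0.0100+0.0000) + (1/5)(0.1520+0.0100) + (1/5)(0.4100+0.1520) + (1/5)(0.6860+0.4100) + (1/5)(1.0000+0.6860)
  = 0.0020 + 0.0324 + 0.1124 + 0.2192 + 0.3372 = 0.7032
G = 1 − 0.7032 = 0.2968

0.297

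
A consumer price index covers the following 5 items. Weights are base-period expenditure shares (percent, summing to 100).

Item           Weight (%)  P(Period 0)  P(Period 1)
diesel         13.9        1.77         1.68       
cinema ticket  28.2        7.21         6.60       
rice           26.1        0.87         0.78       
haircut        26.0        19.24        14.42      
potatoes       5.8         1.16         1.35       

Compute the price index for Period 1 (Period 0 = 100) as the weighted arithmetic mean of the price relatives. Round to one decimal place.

88.6

diesel: 13.9 × (1.68/1.77) = 13.9 × 0.949153 = 13.1932
cinema ticket: 28.2 × (6.60/7.21) = 28.2 × 0.915395 = 25.8141
rice: 26.1 × (0.78/0.87) = 26.1 × 0.896552 = 23.4000
haircut: 26.0 × (14.42/19.24) = 26.0 × 0.749480 = 19.4865
potatoes: 5.8 × (1.35/1.16) = 5.8 × 1.163793 = 6.7500
Index = Σ wᵢ·(p₁ᵢ/p₀ᵢ) = 13.1932 + 25.8141 + 23.4000 + 19.4865 + 6.7500 = 88.6439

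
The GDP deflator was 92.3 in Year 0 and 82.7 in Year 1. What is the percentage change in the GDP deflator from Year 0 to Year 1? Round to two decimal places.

Change = (82.7 − 92.3) / 92.3 × 100
       = -9.6 / 92.3 × 100 = -10.4009%

-10.40%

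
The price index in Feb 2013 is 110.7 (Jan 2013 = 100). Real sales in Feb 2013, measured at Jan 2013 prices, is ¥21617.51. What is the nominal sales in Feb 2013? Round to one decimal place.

23930.6

Nominal = Real × (Index/100) = 21617.51 × (110.7/100)
        = 21617.51 × 1.107 = 23930.5836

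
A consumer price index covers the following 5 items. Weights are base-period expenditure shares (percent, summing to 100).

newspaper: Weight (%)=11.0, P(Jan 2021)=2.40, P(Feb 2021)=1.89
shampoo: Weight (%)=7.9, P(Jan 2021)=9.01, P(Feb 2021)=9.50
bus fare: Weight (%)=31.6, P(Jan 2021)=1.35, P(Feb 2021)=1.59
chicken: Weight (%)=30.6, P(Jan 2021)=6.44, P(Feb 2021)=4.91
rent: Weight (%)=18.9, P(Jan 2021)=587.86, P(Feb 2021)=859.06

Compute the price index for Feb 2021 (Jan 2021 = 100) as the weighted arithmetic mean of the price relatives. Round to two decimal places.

105.16

newspaper: 11.0 × (1.89/2.40) = 11.0 × 0.787500 = 8.6625
shampoo: 7.9 × (9.50/9.01) = 7.9 × 1.054384 = 8.3296
bus fare: 31.6 × (1.59/1.35) = 31.6 × 1.177778 = 37.2178
chicken: 30.6 × (4.91/6.44) = 30.6 × 0.762422 = 23.3301
rent: 18.9 × (859.06/587.86) = 18.9 × 1.461334 = 27.6192
Index = Σ wᵢ·(p₁ᵢ/p₀ᵢ) = 8.6625 + 8.3296 + 37.2178 + 23.3301 + 27.6192 = 105.1593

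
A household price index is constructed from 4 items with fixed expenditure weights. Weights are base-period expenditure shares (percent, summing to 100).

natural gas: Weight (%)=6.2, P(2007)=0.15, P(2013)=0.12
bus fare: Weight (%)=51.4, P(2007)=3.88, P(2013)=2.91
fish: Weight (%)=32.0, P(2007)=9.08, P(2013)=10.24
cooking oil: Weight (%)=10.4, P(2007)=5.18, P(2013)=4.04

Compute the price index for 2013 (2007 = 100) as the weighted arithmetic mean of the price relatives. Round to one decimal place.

natural gas: 6.2 × (0.12/0.15) = 6.2 × 0.800000 = 4.9600
bus fare: 51.4 × (2.91/3.88) = 51.4 × 0.750000 = 38.5500
fish: 32.0 × (10.24/9.08) = 32.0 × 1.127753 = 36.0881
cooking oil: 10.4 × (4.04/5.18) = 10.4 × 0.779923 = 8.1112
Index = Σ wᵢ·(p₁ᵢ/p₀ᵢ) = 4.9600 + 38.5500 + 36.0881 + 8.1112 = 87.7093

87.7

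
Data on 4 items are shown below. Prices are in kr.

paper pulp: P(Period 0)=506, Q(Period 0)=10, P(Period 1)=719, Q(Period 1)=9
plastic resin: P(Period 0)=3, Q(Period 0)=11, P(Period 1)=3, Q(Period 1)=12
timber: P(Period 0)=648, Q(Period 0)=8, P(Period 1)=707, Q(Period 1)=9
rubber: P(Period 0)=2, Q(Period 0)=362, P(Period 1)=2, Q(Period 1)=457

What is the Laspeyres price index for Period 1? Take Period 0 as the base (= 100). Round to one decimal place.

123.7

Laspeyres price index uses base-period quantities as weights.
ΣP(Period 1)·Q(Period 0) = 719×10 + 3×11 + 707×8 + 2×362 = 7190 + 33 + 5656 + 724 = 13603
ΣP(Period 0)·Q(Period 0) = 506×10 + 3×11 + 648×8 + 2×362 = 5060 + 33 + 5184 + 724 = 11001
Index = 13603 / 11001 × 100 = 123.6524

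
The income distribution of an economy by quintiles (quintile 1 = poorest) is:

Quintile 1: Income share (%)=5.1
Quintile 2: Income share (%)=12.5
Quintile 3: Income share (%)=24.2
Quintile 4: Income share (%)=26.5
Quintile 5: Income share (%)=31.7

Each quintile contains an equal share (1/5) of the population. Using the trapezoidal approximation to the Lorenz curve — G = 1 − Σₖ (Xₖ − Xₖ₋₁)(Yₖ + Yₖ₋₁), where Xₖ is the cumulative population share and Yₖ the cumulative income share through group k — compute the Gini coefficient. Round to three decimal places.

0.269

Cumulative income shares Yₖ: 0.0510, 0.1760, 0.4180, 0.6830, 1.0000
Σ (Xₖ−Xₖ₋₁)(Yₖ+Yₖ₋₁) = (1/5)(0.0510+0.0000) + (1/5)(0.1760+0.0510) + (1/5)(0.4180+0.1760) + (1/5)(0.6830+0.4180) + (1/5)(1.0000+0.6830)
  = 0.0102 + 0.0454 + 0.1188 + 0.2202 + 0.3366 = 0.7312
G = 1 − 0.7312 = 0.2688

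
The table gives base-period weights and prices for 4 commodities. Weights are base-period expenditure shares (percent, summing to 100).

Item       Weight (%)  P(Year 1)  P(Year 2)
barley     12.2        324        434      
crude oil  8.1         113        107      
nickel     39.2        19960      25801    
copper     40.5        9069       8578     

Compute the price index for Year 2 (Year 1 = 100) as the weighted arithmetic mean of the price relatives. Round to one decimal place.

barley: 12.2 × (434/324) = 12.2 × 1.339506 = 16.3420
crude oil: 8.1 × (107/113) = 8.1 × 0.946903 = 7.6699
nickel: 39.2 × (25801/19960) = 39.2 × 1.292635 = 50.6713
copper: 40.5 × (8578/9069) = 40.5 × 0.945860 = 38.3073
Index = Σ wᵢ·(p₁ᵢ/p₀ᵢ) = 16.3420 + 7.6699 + 50.6713 + 38.3073 = 112.9905

113.0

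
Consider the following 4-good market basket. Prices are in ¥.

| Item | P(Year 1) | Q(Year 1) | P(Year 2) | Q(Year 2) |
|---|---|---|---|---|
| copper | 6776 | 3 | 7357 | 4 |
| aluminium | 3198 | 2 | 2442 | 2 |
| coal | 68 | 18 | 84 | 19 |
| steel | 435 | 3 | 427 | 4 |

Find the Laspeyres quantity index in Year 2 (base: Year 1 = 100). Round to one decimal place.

124.9

Laspeyres quantity index uses base-period prices as weights.
ΣP(Year 1)·Q(Year 2) = 6776×4 + 3198×2 + 68×19 + 435×4 = 27104 + 6396 + 1292 + 1740 = 36532
ΣP(Year 1)·Q(Year 1) = 6776×3 + 3198×2 + 68×18 + 435×3 = 20328 + 6396 + 1224 + 1305 = 29253
Index = 36532 / 29253 × 100 = 124.8829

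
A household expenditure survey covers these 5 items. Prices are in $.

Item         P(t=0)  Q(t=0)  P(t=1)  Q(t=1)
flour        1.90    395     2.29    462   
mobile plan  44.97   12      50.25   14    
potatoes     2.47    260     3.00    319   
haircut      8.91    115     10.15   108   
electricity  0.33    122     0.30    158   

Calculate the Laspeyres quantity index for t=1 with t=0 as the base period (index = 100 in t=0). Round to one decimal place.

110.4

Laspeyres quantity index uses base-period prices as weights.
ΣP(t=0)·Q(t=1) = 1.90×462 + 44.97×14 + 2.47×319 + 8.91×108 + 0.33×158 = 877.8 + 629.58 + 787.93 + 962.28 + 52.14 = 3309.73
ΣP(t=0)·Q(t=0) = 1.90×395 + 44.97×12 + 2.47×260 + 8.91×115 + 0.33×122 = 750.5 + 539.64 + 642.2 + 1024.65 + 40.26 = 2997.25
Index = 3309.73 / 2997.25 × 100 = 110.4256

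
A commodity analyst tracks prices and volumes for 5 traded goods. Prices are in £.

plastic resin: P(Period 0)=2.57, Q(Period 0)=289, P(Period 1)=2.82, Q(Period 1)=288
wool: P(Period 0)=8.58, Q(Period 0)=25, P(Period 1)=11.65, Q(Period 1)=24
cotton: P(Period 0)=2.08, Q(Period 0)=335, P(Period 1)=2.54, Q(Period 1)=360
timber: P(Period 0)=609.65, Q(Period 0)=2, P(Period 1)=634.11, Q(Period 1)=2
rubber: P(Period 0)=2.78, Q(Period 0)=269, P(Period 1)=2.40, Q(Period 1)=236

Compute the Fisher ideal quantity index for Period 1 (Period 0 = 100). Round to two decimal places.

98.91

Laspeyres component (base-period weights):
ΣP(Period 0)Q(Period 1) = 2.57×288 + 8.58×24 + 2.08×360 + 609.65×2 + 2.78×236 = 740.16 + 205.92 + 748.8 + 1219.3 + 656.08 = 3570.26
ΣP(Period 0)Q(Period 0) = 2.57×289 + 8.58×25 + 2.08×335 + 609.65×2 + 2.78×269 = 742.73 + 214.5 + 696.8 + 1219.3 + 747.82 = 3621.15
L = 3570.26 / 3621.15 × 100 = 98.5946
Paasche component (current-period weights):
ΣP(Period 1)Q(Period 1) = 2.82×288 + 11.65×24 + 2.54×360 + 634.11×2 + 2.40×236 = 812.16 + 279.6 + 914.4 + 1268.22 + 566.4 = 3840.78
ΣP(Period 1)Q(Period 0) = 2.82×289 + 11.65×25 + 2.54×335 + 634.11×2 + 2.40×269 = 814.98 + 291.25 + 850.9 + 1268.22 + 645.6 = 3870.95
P = 3840.78 / 3870.95 × 100 = 99.2206
Fisher = √(L × P) = √(98.5946 × 99.2206) = 98.9071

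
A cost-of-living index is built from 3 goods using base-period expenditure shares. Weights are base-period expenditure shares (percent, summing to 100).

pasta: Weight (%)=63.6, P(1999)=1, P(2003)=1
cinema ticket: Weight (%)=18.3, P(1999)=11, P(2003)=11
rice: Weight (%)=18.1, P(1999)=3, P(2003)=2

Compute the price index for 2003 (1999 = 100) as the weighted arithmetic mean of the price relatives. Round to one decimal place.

pasta: 63.6 × (1/1) = 63.6 × 1.000000 = 63.6000
cinema ticket: 18.3 × (11/11) = 18.3 × 1.000000 = 18.3000
rice: 18.1 × (2/3) = 18.1 × 0.666667 = 12.0667
Index = Σ wᵢ·(p₁ᵢ/p₀ᵢ) = 63.6000 + 18.3000 + 12.0667 = 93.9667

94.0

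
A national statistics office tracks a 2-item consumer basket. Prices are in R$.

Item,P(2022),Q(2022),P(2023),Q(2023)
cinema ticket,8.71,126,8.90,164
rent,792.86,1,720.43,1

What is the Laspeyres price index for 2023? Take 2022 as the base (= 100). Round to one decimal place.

97.4

Laspeyres price index uses base-period quantities as weights.
ΣP(2023)·Q(2022) = 8.90×126 + 720.43×1 = 1121.4 + 720.43 = 1841.83
ΣP(2022)·Q(2022) = 8.71×126 + 792.86×1 = 1097.46 + 792.86 = 1890.32
Index = 1841.83 / 1890.32 × 100 = 97.4348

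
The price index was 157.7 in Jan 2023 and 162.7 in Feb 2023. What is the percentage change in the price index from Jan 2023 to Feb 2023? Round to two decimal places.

Change = (162.7 − 157.7) / 157.7 × 100
       = 5.0 / 157.7 × 100 = 3.1706%

3.17%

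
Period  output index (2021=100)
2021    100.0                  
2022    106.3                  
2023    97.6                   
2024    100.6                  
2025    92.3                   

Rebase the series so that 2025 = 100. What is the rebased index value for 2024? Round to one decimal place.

109.0

Rebased(2024) = 100.6 / 92.3 × 100 = 108.9924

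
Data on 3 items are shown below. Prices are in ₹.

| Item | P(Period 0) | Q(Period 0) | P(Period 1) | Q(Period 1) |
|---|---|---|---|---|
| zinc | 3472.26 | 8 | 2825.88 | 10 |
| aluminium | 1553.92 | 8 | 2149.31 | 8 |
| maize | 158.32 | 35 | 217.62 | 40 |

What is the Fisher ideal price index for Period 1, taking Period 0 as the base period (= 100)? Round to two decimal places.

102.44

Laspeyres component (base-period weights):
ΣP(Period 1)Q(Period 0) = 2825.88×8 + 2149.31×8 + 217.62×35 = 22607.04 + 17194.48 + 7616.7 = 47418.22
ΣP(Period 0)Q(Period 0) = 3472.26×8 + 1553.92×8 + 158.32×35 = 27778.08 + 12431.36 + 5541.2 = 45750.64
L = 47418.22 / 45750.64 × 100 = 103.6449
Paasche component (current-period weights):
ΣP(Period 1)Q(Period 1) = 2825.88×10 + 2149.31×8 + 217.62×40 = 28258.8 + 17194.48 + 8704.8 = 54158.08
ΣP(Period 0)Q(Period 1) = 3472.26×10 + 1553.92×8 + 158.32×40 = 34722.6 + 12431.36 + 6332.8 = 53486.76
P = 54158.08 / 53486.76 × 100 = 101.2551
Fisher = √(L × P) = √(103.6449 × 101.2551) = 102.4431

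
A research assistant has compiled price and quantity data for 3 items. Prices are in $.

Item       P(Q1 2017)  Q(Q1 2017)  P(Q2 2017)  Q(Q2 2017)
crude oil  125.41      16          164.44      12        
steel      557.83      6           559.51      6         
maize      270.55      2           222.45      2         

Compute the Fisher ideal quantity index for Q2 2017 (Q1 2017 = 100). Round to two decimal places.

Laspeyres component (base-period weights):
ΣP(Q1 2017)Q(Q2 2017) = 125.41×12 + 557.83×6 + 270.55×2 = 1504.92 + 3346.98 + 541.1 = 5393
ΣP(Q1 2017)Q(Q1 2017) = 125.41×16 + 557.83×6 + 270.55×2 = 2006.56 + 3346.98 + 541.1 = 5894.64
L = 5393 / 5894.64 × 100 = 91.4899
Paasche component (current-period weights):
ΣP(Q2 2017)Q(Q2 2017) = 164.44×12 + 559.51×6 + 222.45×2 = 1973.28 + 3357.06 + 444.9 = 5775.24
ΣP(Q2 2017)Q(Q1 2017) = 164.44×16 + 559.51×6 + 222.45×2 = 2631.04 + 3357.06 + 444.9 = 6433
P = 5775.24 / 6433 × 100 = 89.7752
Fisher = √(L × P) = √(91.4899 × 89.7752) = 90.6285

90.63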